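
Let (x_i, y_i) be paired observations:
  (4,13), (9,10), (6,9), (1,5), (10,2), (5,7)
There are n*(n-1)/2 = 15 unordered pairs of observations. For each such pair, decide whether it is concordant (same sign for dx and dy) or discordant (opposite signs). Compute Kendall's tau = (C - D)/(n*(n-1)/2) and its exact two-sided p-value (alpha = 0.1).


Step 1: Enumerate the 15 unordered pairs (i,j) with i<j and classify each by sign(x_j-x_i) * sign(y_j-y_i).
  (1,2):dx=+5,dy=-3->D; (1,3):dx=+2,dy=-4->D; (1,4):dx=-3,dy=-8->C; (1,5):dx=+6,dy=-11->D
  (1,6):dx=+1,dy=-6->D; (2,3):dx=-3,dy=-1->C; (2,4):dx=-8,dy=-5->C; (2,5):dx=+1,dy=-8->D
  (2,6):dx=-4,dy=-3->C; (3,4):dx=-5,dy=-4->C; (3,5):dx=+4,dy=-7->D; (3,6):dx=-1,dy=-2->C
  (4,5):dx=+9,dy=-3->D; (4,6):dx=+4,dy=+2->C; (5,6):dx=-5,dy=+5->D
Step 2: C = 7, D = 8, total pairs = 15.
Step 3: tau = (C - D)/(n(n-1)/2) = (7 - 8)/15 = -0.066667.
Step 4: Exact two-sided p-value (enumerate n! = 720 permutations of y under H0): p = 1.000000.
Step 5: alpha = 0.1. fail to reject H0.

tau_b = -0.0667 (C=7, D=8), p = 1.000000, fail to reject H0.


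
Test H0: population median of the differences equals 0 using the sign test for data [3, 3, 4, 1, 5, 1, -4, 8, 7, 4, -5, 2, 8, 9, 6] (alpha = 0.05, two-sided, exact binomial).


Step 1: Discard zero differences. Original n = 15; n_eff = number of nonzero differences = 15.
Nonzero differences (with sign): +3, +3, +4, +1, +5, +1, -4, +8, +7, +4, -5, +2, +8, +9, +6
Step 2: Count signs: positive = 13, negative = 2.
Step 3: Under H0: P(positive) = 0.5, so the number of positives S ~ Bin(15, 0.5).
Step 4: Two-sided exact p-value = sum of Bin(15,0.5) probabilities at or below the observed probability = 0.007385.
Step 5: alpha = 0.05. reject H0.

n_eff = 15, pos = 13, neg = 2, p = 0.007385, reject H0.


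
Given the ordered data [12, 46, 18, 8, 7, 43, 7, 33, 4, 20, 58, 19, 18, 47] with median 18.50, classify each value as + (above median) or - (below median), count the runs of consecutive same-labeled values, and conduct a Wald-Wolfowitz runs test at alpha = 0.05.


Step 1: Compute median = 18.50; label A = above, B = below.
Labels in order: BABBBABABAAABA  (n_A = 7, n_B = 7)
Step 2: Count runs R = 10.
Step 3: Under H0 (random ordering), E[R] = 2*n_A*n_B/(n_A+n_B) + 1 = 2*7*7/14 + 1 = 8.0000.
        Var[R] = 2*n_A*n_B*(2*n_A*n_B - n_A - n_B) / ((n_A+n_B)^2 * (n_A+n_B-1)) = 8232/2548 = 3.2308.
        SD[R] = 1.7974.
Step 4: Continuity-corrected z = (R - 0.5 - E[R]) / SD[R] = (10 - 0.5 - 8.0000) / 1.7974 = 0.8345.
Step 5: Two-sided p-value via normal approximation = 2*(1 - Phi(|z|)) = 0.403986.
Step 6: alpha = 0.05. fail to reject H0.

R = 10, z = 0.8345, p = 0.403986, fail to reject H0.


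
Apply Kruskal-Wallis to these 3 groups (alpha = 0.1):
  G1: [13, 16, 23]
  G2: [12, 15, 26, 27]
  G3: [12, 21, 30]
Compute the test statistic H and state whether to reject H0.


Step 1: Combine all N = 10 observations and assign midranks.
sorted (value, group, rank): (12,G2,1.5), (12,G3,1.5), (13,G1,3), (15,G2,4), (16,G1,5), (21,G3,6), (23,G1,7), (26,G2,8), (27,G2,9), (30,G3,10)
Step 2: Sum ranks within each group.
R_1 = 15 (n_1 = 3)
R_2 = 22.5 (n_2 = 4)
R_3 = 17.5 (n_3 = 3)
Step 3: H = 12/(N(N+1)) * sum(R_i^2/n_i) - 3(N+1)
     = 12/(10*11) * (15^2/3 + 22.5^2/4 + 17.5^2/3) - 3*11
     = 0.109091 * 303.646 - 33
     = 0.125000.
Step 4: Ties present; correction factor C = 1 - 6/(10^3 - 10) = 0.993939. Corrected H = 0.125000 / 0.993939 = 0.125762.
Step 5: Under H0, H ~ chi^2(2); p-value = 0.939055.
Step 6: alpha = 0.1. fail to reject H0.

H = 0.1258, df = 2, p = 0.939055, fail to reject H0.


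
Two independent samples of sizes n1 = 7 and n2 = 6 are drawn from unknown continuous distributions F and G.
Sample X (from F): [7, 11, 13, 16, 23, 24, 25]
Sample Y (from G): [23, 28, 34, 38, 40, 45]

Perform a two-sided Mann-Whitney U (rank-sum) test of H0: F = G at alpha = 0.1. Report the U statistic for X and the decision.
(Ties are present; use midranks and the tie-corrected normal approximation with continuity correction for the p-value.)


Step 1: Combine and sort all 13 observations; assign midranks.
sorted (value, group): (7,X), (11,X), (13,X), (16,X), (23,X), (23,Y), (24,X), (25,X), (28,Y), (34,Y), (38,Y), (40,Y), (45,Y)
ranks: 7->1, 11->2, 13->3, 16->4, 23->5.5, 23->5.5, 24->7, 25->8, 28->9, 34->10, 38->11, 40->12, 45->13
Step 2: Rank sum for X: R1 = 1 + 2 + 3 + 4 + 5.5 + 7 + 8 = 30.5.
Step 3: U_X = R1 - n1(n1+1)/2 = 30.5 - 7*8/2 = 30.5 - 28 = 2.5.
       U_Y = n1*n2 - U_X = 42 - 2.5 = 39.5.
Step 4: Ties are present, so use the tie-corrected normal approximation (with continuity correction) for the p-value.
Step 5: p-value = 0.010025; compare to alpha = 0.1. reject H0.

U_X = 2.5, p = 0.010025, reject H0 at alpha = 0.1.


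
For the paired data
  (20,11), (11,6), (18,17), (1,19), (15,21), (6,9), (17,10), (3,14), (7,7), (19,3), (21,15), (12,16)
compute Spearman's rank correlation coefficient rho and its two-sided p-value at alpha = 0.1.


Step 1: Rank x and y separately (midranks; no ties here).
rank(x): 20->11, 11->5, 18->9, 1->1, 15->7, 6->3, 17->8, 3->2, 7->4, 19->10, 21->12, 12->6
rank(y): 11->6, 6->2, 17->10, 19->11, 21->12, 9->4, 10->5, 14->7, 7->3, 3->1, 15->8, 16->9
Step 2: d_i = R_x(i) - R_y(i); compute d_i^2.
  (11-6)^2=25, (5-2)^2=9, (9-10)^2=1, (1-11)^2=100, (7-12)^2=25, (3-4)^2=1, (8-5)^2=9, (2-7)^2=25, (4-3)^2=1, (10-1)^2=81, (12-8)^2=16, (6-9)^2=9
sum(d^2) = 302.
Step 3: rho = 1 - 6*302 / (12*(12^2 - 1)) = 1 - 1812/1716 = -0.055944.
Step 4: Under H0, t = rho * sqrt((n-2)/(1-rho^2)) = -0.1772 ~ t(10).
Step 5: Two-sided p-value from the t-distribution with 10 df = 0.862898.
Step 6: alpha = 0.1. fail to reject H0.

rho = -0.0559, p = 0.862898, fail to reject H0 at alpha = 0.1.


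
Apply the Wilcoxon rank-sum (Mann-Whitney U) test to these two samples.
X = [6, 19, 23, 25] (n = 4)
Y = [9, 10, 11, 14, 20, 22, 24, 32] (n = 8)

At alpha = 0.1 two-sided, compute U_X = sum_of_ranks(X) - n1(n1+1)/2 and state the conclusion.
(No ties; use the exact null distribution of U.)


Step 1: Combine and sort all 12 observations; assign midranks.
sorted (value, group): (6,X), (9,Y), (10,Y), (11,Y), (14,Y), (19,X), (20,Y), (22,Y), (23,X), (24,Y), (25,X), (32,Y)
ranks: 6->1, 9->2, 10->3, 11->4, 14->5, 19->6, 20->7, 22->8, 23->9, 24->10, 25->11, 32->12
Step 2: Rank sum for X: R1 = 1 + 6 + 9 + 11 = 27.
Step 3: U_X = R1 - n1(n1+1)/2 = 27 - 4*5/2 = 27 - 10 = 17.
       U_Y = n1*n2 - U_X = 32 - 17 = 15.
Step 4: No ties, so the exact null distribution of U (based on enumerating the C(12,4) = 495 equally likely rank assignments) gives the two-sided p-value.
Step 5: p-value = 0.933333; compare to alpha = 0.1. fail to reject H0.

U_X = 17, p = 0.933333, fail to reject H0 at alpha = 0.1.


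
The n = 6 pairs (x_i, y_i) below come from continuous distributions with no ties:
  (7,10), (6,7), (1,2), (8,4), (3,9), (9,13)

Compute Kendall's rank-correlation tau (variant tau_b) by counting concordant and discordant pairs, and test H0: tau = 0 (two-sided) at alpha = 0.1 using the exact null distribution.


Step 1: Enumerate the 15 unordered pairs (i,j) with i<j and classify each by sign(x_j-x_i) * sign(y_j-y_i).
  (1,2):dx=-1,dy=-3->C; (1,3):dx=-6,dy=-8->C; (1,4):dx=+1,dy=-6->D; (1,5):dx=-4,dy=-1->C
  (1,6):dx=+2,dy=+3->C; (2,3):dx=-5,dy=-5->C; (2,4):dx=+2,dy=-3->D; (2,5):dx=-3,dy=+2->D
  (2,6):dx=+3,dy=+6->C; (3,4):dx=+7,dy=+2->C; (3,5):dx=+2,dy=+7->C; (3,6):dx=+8,dy=+11->C
  (4,5):dx=-5,dy=+5->D; (4,6):dx=+1,dy=+9->C; (5,6):dx=+6,dy=+4->C
Step 2: C = 11, D = 4, total pairs = 15.
Step 3: tau = (C - D)/(n(n-1)/2) = (11 - 4)/15 = 0.466667.
Step 4: Exact two-sided p-value (enumerate n! = 720 permutations of y under H0): p = 0.272222.
Step 5: alpha = 0.1. fail to reject H0.

tau_b = 0.4667 (C=11, D=4), p = 0.272222, fail to reject H0.


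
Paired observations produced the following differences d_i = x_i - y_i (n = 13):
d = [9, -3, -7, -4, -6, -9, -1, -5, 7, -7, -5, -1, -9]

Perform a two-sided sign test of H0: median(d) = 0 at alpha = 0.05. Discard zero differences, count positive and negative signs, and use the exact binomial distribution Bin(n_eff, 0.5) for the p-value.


Step 1: Discard zero differences. Original n = 13; n_eff = number of nonzero differences = 13.
Nonzero differences (with sign): +9, -3, -7, -4, -6, -9, -1, -5, +7, -7, -5, -1, -9
Step 2: Count signs: positive = 2, negative = 11.
Step 3: Under H0: P(positive) = 0.5, so the number of positives S ~ Bin(13, 0.5).
Step 4: Two-sided exact p-value = sum of Bin(13,0.5) probabilities at or below the observed probability = 0.022461.
Step 5: alpha = 0.05. reject H0.

n_eff = 13, pos = 2, neg = 11, p = 0.022461, reject H0.


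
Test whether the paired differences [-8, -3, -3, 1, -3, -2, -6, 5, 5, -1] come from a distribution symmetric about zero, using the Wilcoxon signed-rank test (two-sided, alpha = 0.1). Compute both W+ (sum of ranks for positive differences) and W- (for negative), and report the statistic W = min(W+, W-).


Step 1: Drop any zero differences (none here) and take |d_i|.
|d| = [8, 3, 3, 1, 3, 2, 6, 5, 5, 1]
Step 2: Midrank |d_i| (ties get averaged ranks).
ranks: |8|->10, |3|->5, |3|->5, |1|->1.5, |3|->5, |2|->3, |6|->9, |5|->7.5, |5|->7.5, |1|->1.5
Step 3: Attach original signs; sum ranks with positive sign and with negative sign.
W+ = 1.5 + 7.5 + 7.5 = 16.5
W- = 10 + 5 + 5 + 5 + 3 + 9 + 1.5 = 38.5
(Check: W+ + W- = 55 should equal n(n+1)/2 = 55.)
Step 4: Test statistic W = min(W+, W-) = 16.5.
Step 5: Ties in |d|, so use the tie-corrected normal approximation.
        E[W] = n(n+1)/4 = 10*11/4 = 27.5.
        Tie groups: |d|=1 (t=2), |d|=3 (t=3), |d|=5 (t=2); sum(t^3 - t) = 36.
        Var[W] = n(n+1)(2n+1)/24 - sum(t^3-t)/48 = 2310/24 - 36/48 = 95.5.
        z = (W - E[W]) / sqrt(Var[W]) = (16.5 - 27.5) / 9.7724 = -1.1256.
        Two-sided p = 2*Phi(z) = 0.260327.
Step 6: alpha = 0.1. fail to reject H0.

W+ = 16.5, W- = 38.5, W = min = 16.5, p = 0.260327, fail to reject H0.


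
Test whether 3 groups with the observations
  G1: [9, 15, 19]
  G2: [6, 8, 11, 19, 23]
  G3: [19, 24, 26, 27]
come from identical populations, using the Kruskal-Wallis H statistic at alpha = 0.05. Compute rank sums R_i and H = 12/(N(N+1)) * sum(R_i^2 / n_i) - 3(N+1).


Step 1: Combine all N = 12 observations and assign midranks.
sorted (value, group, rank): (6,G2,1), (8,G2,2), (9,G1,3), (11,G2,4), (15,G1,5), (19,G1,7), (19,G2,7), (19,G3,7), (23,G2,9), (24,G3,10), (26,G3,11), (27,G3,12)
Step 2: Sum ranks within each group.
R_1 = 15 (n_1 = 3)
R_2 = 23 (n_2 = 5)
R_3 = 40 (n_3 = 4)
Step 3: H = 12/(N(N+1)) * sum(R_i^2/n_i) - 3(N+1)
     = 12/(12*13) * (15^2/3 + 23^2/5 + 40^2/4) - 3*13
     = 0.076923 * 580.8 - 39
     = 5.676923.
Step 4: Ties present; correction factor C = 1 - 24/(12^3 - 12) = 0.986014. Corrected H = 5.676923 / 0.986014 = 5.757447.
Step 5: Under H0, H ~ chi^2(2); p-value = 0.056206.
Step 6: alpha = 0.05. fail to reject H0.

H = 5.7574, df = 2, p = 0.056206, fail to reject H0.


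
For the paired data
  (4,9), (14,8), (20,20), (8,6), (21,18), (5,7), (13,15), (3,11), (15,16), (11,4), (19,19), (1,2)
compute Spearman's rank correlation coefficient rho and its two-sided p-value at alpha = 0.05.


Step 1: Rank x and y separately (midranks; no ties here).
rank(x): 4->3, 14->8, 20->11, 8->5, 21->12, 5->4, 13->7, 3->2, 15->9, 11->6, 19->10, 1->1
rank(y): 9->6, 8->5, 20->12, 6->3, 18->10, 7->4, 15->8, 11->7, 16->9, 4->2, 19->11, 2->1
Step 2: d_i = R_x(i) - R_y(i); compute d_i^2.
  (3-6)^2=9, (8-5)^2=9, (11-12)^2=1, (5-3)^2=4, (12-10)^2=4, (4-4)^2=0, (7-8)^2=1, (2-7)^2=25, (9-9)^2=0, (6-2)^2=16, (10-11)^2=1, (1-1)^2=0
sum(d^2) = 70.
Step 3: rho = 1 - 6*70 / (12*(12^2 - 1)) = 1 - 420/1716 = 0.755245.
Step 4: Under H0, t = rho * sqrt((n-2)/(1-rho^2)) = 3.6438 ~ t(10).
Step 5: Two-sided p-value from the t-distribution with 10 df = 0.004508.
Step 6: alpha = 0.05. reject H0.

rho = 0.7552, p = 0.004508, reject H0 at alpha = 0.05.


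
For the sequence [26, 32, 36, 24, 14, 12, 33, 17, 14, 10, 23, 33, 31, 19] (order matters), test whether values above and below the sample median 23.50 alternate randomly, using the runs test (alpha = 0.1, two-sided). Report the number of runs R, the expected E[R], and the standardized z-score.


Step 1: Compute median = 23.50; label A = above, B = below.
Labels in order: AAAABBABBBBAAB  (n_A = 7, n_B = 7)
Step 2: Count runs R = 6.
Step 3: Under H0 (random ordering), E[R] = 2*n_A*n_B/(n_A+n_B) + 1 = 2*7*7/14 + 1 = 8.0000.
        Var[R] = 2*n_A*n_B*(2*n_A*n_B - n_A - n_B) / ((n_A+n_B)^2 * (n_A+n_B-1)) = 8232/2548 = 3.2308.
        SD[R] = 1.7974.
Step 4: Continuity-corrected z = (R + 0.5 - E[R]) / SD[R] = (6 + 0.5 - 8.0000) / 1.7974 = -0.8345.
Step 5: Two-sided p-value via normal approximation = 2*(1 - Phi(|z|)) = 0.403986.
Step 6: alpha = 0.1. fail to reject H0.

R = 6, z = -0.8345, p = 0.403986, fail to reject H0.


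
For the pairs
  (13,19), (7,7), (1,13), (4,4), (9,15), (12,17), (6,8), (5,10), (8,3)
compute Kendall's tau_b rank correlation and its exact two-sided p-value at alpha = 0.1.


Step 1: Enumerate the 36 unordered pairs (i,j) with i<j and classify each by sign(x_j-x_i) * sign(y_j-y_i).
  (1,2):dx=-6,dy=-12->C; (1,3):dx=-12,dy=-6->C; (1,4):dx=-9,dy=-15->C; (1,5):dx=-4,dy=-4->C
  (1,6):dx=-1,dy=-2->C; (1,7):dx=-7,dy=-11->C; (1,8):dx=-8,dy=-9->C; (1,9):dx=-5,dy=-16->C
  (2,3):dx=-6,dy=+6->D; (2,4):dx=-3,dy=-3->C; (2,5):dx=+2,dy=+8->C; (2,6):dx=+5,dy=+10->C
  (2,7):dx=-1,dy=+1->D; (2,8):dx=-2,dy=+3->D; (2,9):dx=+1,dy=-4->D; (3,4):dx=+3,dy=-9->D
  (3,5):dx=+8,dy=+2->C; (3,6):dx=+11,dy=+4->C; (3,7):dx=+5,dy=-5->D; (3,8):dx=+4,dy=-3->D
  (3,9):dx=+7,dy=-10->D; (4,5):dx=+5,dy=+11->C; (4,6):dx=+8,dy=+13->C; (4,7):dx=+2,dy=+4->C
  (4,8):dx=+1,dy=+6->C; (4,9):dx=+4,dy=-1->D; (5,6):dx=+3,dy=+2->C; (5,7):dx=-3,dy=-7->C
  (5,8):dx=-4,dy=-5->C; (5,9):dx=-1,dy=-12->C; (6,7):dx=-6,dy=-9->C; (6,8):dx=-7,dy=-7->C
  (6,9):dx=-4,dy=-14->C; (7,8):dx=-1,dy=+2->D; (7,9):dx=+2,dy=-5->D; (8,9):dx=+3,dy=-7->D
Step 2: C = 24, D = 12, total pairs = 36.
Step 3: tau = (C - D)/(n(n-1)/2) = (24 - 12)/36 = 0.333333.
Step 4: Exact two-sided p-value (enumerate n! = 362880 permutations of y under H0): p = 0.259518.
Step 5: alpha = 0.1. fail to reject H0.

tau_b = 0.3333 (C=24, D=12), p = 0.259518, fail to reject H0.


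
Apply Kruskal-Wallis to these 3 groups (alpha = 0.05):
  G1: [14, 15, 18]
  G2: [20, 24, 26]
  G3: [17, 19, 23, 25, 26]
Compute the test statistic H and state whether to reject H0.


Step 1: Combine all N = 11 observations and assign midranks.
sorted (value, group, rank): (14,G1,1), (15,G1,2), (17,G3,3), (18,G1,4), (19,G3,5), (20,G2,6), (23,G3,7), (24,G2,8), (25,G3,9), (26,G2,10.5), (26,G3,10.5)
Step 2: Sum ranks within each group.
R_1 = 7 (n_1 = 3)
R_2 = 24.5 (n_2 = 3)
R_3 = 34.5 (n_3 = 5)
Step 3: H = 12/(N(N+1)) * sum(R_i^2/n_i) - 3(N+1)
     = 12/(11*12) * (7^2/3 + 24.5^2/3 + 34.5^2/5) - 3*12
     = 0.090909 * 454.467 - 36
     = 5.315152.
Step 4: Ties present; correction factor C = 1 - 6/(11^3 - 11) = 0.995455. Corrected H = 5.315152 / 0.995455 = 5.339422.
Step 5: Under H0, H ~ chi^2(2); p-value = 0.069272.
Step 6: alpha = 0.05. fail to reject H0.

H = 5.3394, df = 2, p = 0.069272, fail to reject H0.


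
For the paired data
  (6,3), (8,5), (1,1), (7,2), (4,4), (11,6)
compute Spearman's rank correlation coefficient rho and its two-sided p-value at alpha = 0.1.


Step 1: Rank x and y separately (midranks; no ties here).
rank(x): 6->3, 8->5, 1->1, 7->4, 4->2, 11->6
rank(y): 3->3, 5->5, 1->1, 2->2, 4->4, 6->6
Step 2: d_i = R_x(i) - R_y(i); compute d_i^2.
  (3-3)^2=0, (5-5)^2=0, (1-1)^2=0, (4-2)^2=4, (2-4)^2=4, (6-6)^2=0
sum(d^2) = 8.
Step 3: rho = 1 - 6*8 / (6*(6^2 - 1)) = 1 - 48/210 = 0.771429.
Step 4: Under H0, t = rho * sqrt((n-2)/(1-rho^2)) = 2.4247 ~ t(4).
Step 5: Two-sided p-value from the t-distribution with 4 df = 0.072397.
Step 6: alpha = 0.1. reject H0.

rho = 0.7714, p = 0.072397, reject H0 at alpha = 0.1.


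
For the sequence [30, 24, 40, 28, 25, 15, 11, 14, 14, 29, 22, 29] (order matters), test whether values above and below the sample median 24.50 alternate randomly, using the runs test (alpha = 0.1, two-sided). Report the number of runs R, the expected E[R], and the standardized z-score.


Step 1: Compute median = 24.50; label A = above, B = below.
Labels in order: ABAAABBBBABA  (n_A = 6, n_B = 6)
Step 2: Count runs R = 7.
Step 3: Under H0 (random ordering), E[R] = 2*n_A*n_B/(n_A+n_B) + 1 = 2*6*6/12 + 1 = 7.0000.
        Var[R] = 2*n_A*n_B*(2*n_A*n_B - n_A - n_B) / ((n_A+n_B)^2 * (n_A+n_B-1)) = 4320/1584 = 2.7273.
        SD[R] = 1.6514.
Step 4: R = E[R], so z = 0 with no continuity correction.
Step 5: Two-sided p-value via normal approximation = 2*(1 - Phi(|z|)) = 1.000000.
Step 6: alpha = 0.1. fail to reject H0.

R = 7, z = 0.0000, p = 1.000000, fail to reject H0.


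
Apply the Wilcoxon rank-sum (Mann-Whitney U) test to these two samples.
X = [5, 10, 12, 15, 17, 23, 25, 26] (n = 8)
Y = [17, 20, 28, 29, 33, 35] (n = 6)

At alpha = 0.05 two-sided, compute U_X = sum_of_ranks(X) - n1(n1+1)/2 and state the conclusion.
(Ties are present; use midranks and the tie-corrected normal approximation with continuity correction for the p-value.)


Step 1: Combine and sort all 14 observations; assign midranks.
sorted (value, group): (5,X), (10,X), (12,X), (15,X), (17,X), (17,Y), (20,Y), (23,X), (25,X), (26,X), (28,Y), (29,Y), (33,Y), (35,Y)
ranks: 5->1, 10->2, 12->3, 15->4, 17->5.5, 17->5.5, 20->7, 23->8, 25->9, 26->10, 28->11, 29->12, 33->13, 35->14
Step 2: Rank sum for X: R1 = 1 + 2 + 3 + 4 + 5.5 + 8 + 9 + 10 = 42.5.
Step 3: U_X = R1 - n1(n1+1)/2 = 42.5 - 8*9/2 = 42.5 - 36 = 6.5.
       U_Y = n1*n2 - U_X = 48 - 6.5 = 41.5.
Step 4: Ties are present, so use the tie-corrected normal approximation (with continuity correction) for the p-value.
Step 5: p-value = 0.028013; compare to alpha = 0.05. reject H0.

U_X = 6.5, p = 0.028013, reject H0 at alpha = 0.05.


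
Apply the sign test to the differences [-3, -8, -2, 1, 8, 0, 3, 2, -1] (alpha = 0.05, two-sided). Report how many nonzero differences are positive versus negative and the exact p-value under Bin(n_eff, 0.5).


Step 1: Discard zero differences. Original n = 9; n_eff = number of nonzero differences = 8.
Nonzero differences (with sign): -3, -8, -2, +1, +8, +3, +2, -1
Step 2: Count signs: positive = 4, negative = 4.
Step 3: Under H0: P(positive) = 0.5, so the number of positives S ~ Bin(8, 0.5).
Step 4: Two-sided exact p-value = sum of Bin(8,0.5) probabilities at or below the observed probability = 1.000000.
Step 5: alpha = 0.05. fail to reject H0.

n_eff = 8, pos = 4, neg = 4, p = 1.000000, fail to reject H0.


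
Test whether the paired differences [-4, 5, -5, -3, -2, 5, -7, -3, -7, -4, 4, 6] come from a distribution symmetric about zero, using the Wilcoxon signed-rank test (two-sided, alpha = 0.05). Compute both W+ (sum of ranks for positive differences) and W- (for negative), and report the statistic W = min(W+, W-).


Step 1: Drop any zero differences (none here) and take |d_i|.
|d| = [4, 5, 5, 3, 2, 5, 7, 3, 7, 4, 4, 6]
Step 2: Midrank |d_i| (ties get averaged ranks).
ranks: |4|->5, |5|->8, |5|->8, |3|->2.5, |2|->1, |5|->8, |7|->11.5, |3|->2.5, |7|->11.5, |4|->5, |4|->5, |6|->10
Step 3: Attach original signs; sum ranks with positive sign and with negative sign.
W+ = 8 + 8 + 5 + 10 = 31
W- = 5 + 8 + 2.5 + 1 + 11.5 + 2.5 + 11.5 + 5 = 47
(Check: W+ + W- = 78 should equal n(n+1)/2 = 78.)
Step 4: Test statistic W = min(W+, W-) = 31.
Step 5: Ties in |d|, so use the tie-corrected normal approximation.
        E[W] = n(n+1)/4 = 12*13/4 = 39.
        Tie groups: |d|=3 (t=2), |d|=4 (t=3), |d|=5 (t=3), |d|=7 (t=2); sum(t^3 - t) = 60.
        Var[W] = n(n+1)(2n+1)/24 - sum(t^3-t)/48 = 3900/24 - 60/48 = 161.25.
        z = (W - E[W]) / sqrt(Var[W]) = (31 - 39) / 12.6984 = -0.6300.
        Two-sided p = 2*Phi(z) = 0.528695.
Step 6: alpha = 0.05. fail to reject H0.

W+ = 31, W- = 47, W = min = 31, p = 0.528695, fail to reject H0.


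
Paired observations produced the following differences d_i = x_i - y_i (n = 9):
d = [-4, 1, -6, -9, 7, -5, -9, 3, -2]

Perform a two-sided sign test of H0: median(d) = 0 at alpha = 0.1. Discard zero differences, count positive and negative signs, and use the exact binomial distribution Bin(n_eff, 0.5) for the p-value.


Step 1: Discard zero differences. Original n = 9; n_eff = number of nonzero differences = 9.
Nonzero differences (with sign): -4, +1, -6, -9, +7, -5, -9, +3, -2
Step 2: Count signs: positive = 3, negative = 6.
Step 3: Under H0: P(positive) = 0.5, so the number of positives S ~ Bin(9, 0.5).
Step 4: Two-sided exact p-value = sum of Bin(9,0.5) probabilities at or below the observed probability = 0.507812.
Step 5: alpha = 0.1. fail to reject H0.

n_eff = 9, pos = 3, neg = 6, p = 0.507812, fail to reject H0.


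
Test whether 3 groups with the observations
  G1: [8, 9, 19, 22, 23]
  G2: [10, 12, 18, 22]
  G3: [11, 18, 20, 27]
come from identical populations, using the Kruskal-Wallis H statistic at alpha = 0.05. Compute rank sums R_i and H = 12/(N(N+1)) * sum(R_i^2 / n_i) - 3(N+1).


Step 1: Combine all N = 13 observations and assign midranks.
sorted (value, group, rank): (8,G1,1), (9,G1,2), (10,G2,3), (11,G3,4), (12,G2,5), (18,G2,6.5), (18,G3,6.5), (19,G1,8), (20,G3,9), (22,G1,10.5), (22,G2,10.5), (23,G1,12), (27,G3,13)
Step 2: Sum ranks within each group.
R_1 = 33.5 (n_1 = 5)
R_2 = 25 (n_2 = 4)
R_3 = 32.5 (n_3 = 4)
Step 3: H = 12/(N(N+1)) * sum(R_i^2/n_i) - 3(N+1)
     = 12/(13*14) * (33.5^2/5 + 25^2/4 + 32.5^2/4) - 3*14
     = 0.065934 * 644.763 - 42
     = 0.511813.
Step 4: Ties present; correction factor C = 1 - 12/(13^3 - 13) = 0.994505. Corrected H = 0.511813 / 0.994505 = 0.514641.
Step 5: Under H0, H ~ chi^2(2); p-value = 0.773120.
Step 6: alpha = 0.05. fail to reject H0.

H = 0.5146, df = 2, p = 0.773120, fail to reject H0.


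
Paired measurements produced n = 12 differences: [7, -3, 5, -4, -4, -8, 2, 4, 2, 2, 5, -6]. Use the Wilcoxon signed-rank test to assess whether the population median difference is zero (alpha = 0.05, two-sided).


Step 1: Drop any zero differences (none here) and take |d_i|.
|d| = [7, 3, 5, 4, 4, 8, 2, 4, 2, 2, 5, 6]
Step 2: Midrank |d_i| (ties get averaged ranks).
ranks: |7|->11, |3|->4, |5|->8.5, |4|->6, |4|->6, |8|->12, |2|->2, |4|->6, |2|->2, |2|->2, |5|->8.5, |6|->10
Step 3: Attach original signs; sum ranks with positive sign and with negative sign.
W+ = 11 + 8.5 + 2 + 6 + 2 + 2 + 8.5 = 40
W- = 4 + 6 + 6 + 12 + 10 = 38
(Check: W+ + W- = 78 should equal n(n+1)/2 = 78.)
Step 4: Test statistic W = min(W+, W-) = 38.
Step 5: Ties in |d|, so use the tie-corrected normal approximation.
        E[W] = n(n+1)/4 = 12*13/4 = 39.
        Tie groups: |d|=2 (t=3), |d|=4 (t=3), |d|=5 (t=2); sum(t^3 - t) = 54.
        Var[W] = n(n+1)(2n+1)/24 - sum(t^3-t)/48 = 3900/24 - 54/48 = 161.375.
        z = (W - E[W]) / sqrt(Var[W]) = (38 - 39) / 12.7033 = -0.0787.
        Two-sided p = 2*Phi(z) = 0.937256.
Step 6: alpha = 0.05. fail to reject H0.

W+ = 40, W- = 38, W = min = 38, p = 0.937256, fail to reject H0.


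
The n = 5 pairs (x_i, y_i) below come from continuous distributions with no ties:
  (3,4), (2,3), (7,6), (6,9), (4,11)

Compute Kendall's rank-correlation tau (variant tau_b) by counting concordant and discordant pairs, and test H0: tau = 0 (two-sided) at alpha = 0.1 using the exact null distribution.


Step 1: Enumerate the 10 unordered pairs (i,j) with i<j and classify each by sign(x_j-x_i) * sign(y_j-y_i).
  (1,2):dx=-1,dy=-1->C; (1,3):dx=+4,dy=+2->C; (1,4):dx=+3,dy=+5->C; (1,5):dx=+1,dy=+7->C
  (2,3):dx=+5,dy=+3->C; (2,4):dx=+4,dy=+6->C; (2,5):dx=+2,dy=+8->C; (3,4):dx=-1,dy=+3->D
  (3,5):dx=-3,dy=+5->D; (4,5):dx=-2,dy=+2->D
Step 2: C = 7, D = 3, total pairs = 10.
Step 3: tau = (C - D)/(n(n-1)/2) = (7 - 3)/10 = 0.400000.
Step 4: Exact two-sided p-value (enumerate n! = 120 permutations of y under H0): p = 0.483333.
Step 5: alpha = 0.1. fail to reject H0.

tau_b = 0.4000 (C=7, D=3), p = 0.483333, fail to reject H0.


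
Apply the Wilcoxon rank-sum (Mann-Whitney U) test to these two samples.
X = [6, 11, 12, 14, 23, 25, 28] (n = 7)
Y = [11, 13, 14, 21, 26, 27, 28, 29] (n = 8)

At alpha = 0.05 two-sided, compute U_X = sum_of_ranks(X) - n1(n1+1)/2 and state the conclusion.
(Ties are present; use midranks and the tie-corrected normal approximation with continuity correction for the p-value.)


Step 1: Combine and sort all 15 observations; assign midranks.
sorted (value, group): (6,X), (11,X), (11,Y), (12,X), (13,Y), (14,X), (14,Y), (21,Y), (23,X), (25,X), (26,Y), (27,Y), (28,X), (28,Y), (29,Y)
ranks: 6->1, 11->2.5, 11->2.5, 12->4, 13->5, 14->6.5, 14->6.5, 21->8, 23->9, 25->10, 26->11, 27->12, 28->13.5, 28->13.5, 29->15
Step 2: Rank sum for X: R1 = 1 + 2.5 + 4 + 6.5 + 9 + 10 + 13.5 = 46.5.
Step 3: U_X = R1 - n1(n1+1)/2 = 46.5 - 7*8/2 = 46.5 - 28 = 18.5.
       U_Y = n1*n2 - U_X = 56 - 18.5 = 37.5.
Step 4: Ties are present, so use the tie-corrected normal approximation (with continuity correction) for the p-value.
Step 5: p-value = 0.296324; compare to alpha = 0.05. fail to reject H0.

U_X = 18.5, p = 0.296324, fail to reject H0 at alpha = 0.05.


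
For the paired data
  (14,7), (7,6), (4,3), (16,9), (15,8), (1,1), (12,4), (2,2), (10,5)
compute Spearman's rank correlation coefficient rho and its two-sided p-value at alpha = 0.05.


Step 1: Rank x and y separately (midranks; no ties here).
rank(x): 14->7, 7->4, 4->3, 16->9, 15->8, 1->1, 12->6, 2->2, 10->5
rank(y): 7->7, 6->6, 3->3, 9->9, 8->8, 1->1, 4->4, 2->2, 5->5
Step 2: d_i = R_x(i) - R_y(i); compute d_i^2.
  (7-7)^2=0, (4-6)^2=4, (3-3)^2=0, (9-9)^2=0, (8-8)^2=0, (1-1)^2=0, (6-4)^2=4, (2-2)^2=0, (5-5)^2=0
sum(d^2) = 8.
Step 3: rho = 1 - 6*8 / (9*(9^2 - 1)) = 1 - 48/720 = 0.933333.
Step 4: Under H0, t = rho * sqrt((n-2)/(1-rho^2)) = 6.8783 ~ t(7).
Step 5: Two-sided p-value from the t-distribution with 7 df = 0.000236.
Step 6: alpha = 0.05. reject H0.

rho = 0.9333, p = 0.000236, reject H0 at alpha = 0.05.


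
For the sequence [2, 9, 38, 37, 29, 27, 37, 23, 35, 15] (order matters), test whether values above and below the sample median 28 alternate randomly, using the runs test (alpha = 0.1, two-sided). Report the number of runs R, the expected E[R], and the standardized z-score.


Step 1: Compute median = 28; label A = above, B = below.
Labels in order: BBAAABABAB  (n_A = 5, n_B = 5)
Step 2: Count runs R = 7.
Step 3: Under H0 (random ordering), E[R] = 2*n_A*n_B/(n_A+n_B) + 1 = 2*5*5/10 + 1 = 6.0000.
        Var[R] = 2*n_A*n_B*(2*n_A*n_B - n_A - n_B) / ((n_A+n_B)^2 * (n_A+n_B-1)) = 2000/900 = 2.2222.
        SD[R] = 1.4907.
Step 4: Continuity-corrected z = (R - 0.5 - E[R]) / SD[R] = (7 - 0.5 - 6.0000) / 1.4907 = 0.3354.
Step 5: Two-sided p-value via normal approximation = 2*(1 - Phi(|z|)) = 0.737316.
Step 6: alpha = 0.1. fail to reject H0.

R = 7, z = 0.3354, p = 0.737316, fail to reject H0.


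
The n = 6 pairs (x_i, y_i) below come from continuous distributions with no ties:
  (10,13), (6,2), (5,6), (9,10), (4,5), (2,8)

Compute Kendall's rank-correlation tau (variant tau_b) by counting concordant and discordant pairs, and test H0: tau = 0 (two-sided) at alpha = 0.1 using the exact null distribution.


Step 1: Enumerate the 15 unordered pairs (i,j) with i<j and classify each by sign(x_j-x_i) * sign(y_j-y_i).
  (1,2):dx=-4,dy=-11->C; (1,3):dx=-5,dy=-7->C; (1,4):dx=-1,dy=-3->C; (1,5):dx=-6,dy=-8->C
  (1,6):dx=-8,dy=-5->C; (2,3):dx=-1,dy=+4->D; (2,4):dx=+3,dy=+8->C; (2,5):dx=-2,dy=+3->D
  (2,6):dx=-4,dy=+6->D; (3,4):dx=+4,dy=+4->C; (3,5):dx=-1,dy=-1->C; (3,6):dx=-3,dy=+2->D
  (4,5):dx=-5,dy=-5->C; (4,6):dx=-7,dy=-2->C; (5,6):dx=-2,dy=+3->D
Step 2: C = 10, D = 5, total pairs = 15.
Step 3: tau = (C - D)/(n(n-1)/2) = (10 - 5)/15 = 0.333333.
Step 4: Exact two-sided p-value (enumerate n! = 720 permutations of y under H0): p = 0.469444.
Step 5: alpha = 0.1. fail to reject H0.

tau_b = 0.3333 (C=10, D=5), p = 0.469444, fail to reject H0.


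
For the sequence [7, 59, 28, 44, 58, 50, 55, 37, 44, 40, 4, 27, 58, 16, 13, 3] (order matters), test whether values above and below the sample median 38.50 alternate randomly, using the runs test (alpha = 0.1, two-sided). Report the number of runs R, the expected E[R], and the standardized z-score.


Step 1: Compute median = 38.50; label A = above, B = below.
Labels in order: BABAAAABAABBABBB  (n_A = 8, n_B = 8)
Step 2: Count runs R = 9.
Step 3: Under H0 (random ordering), E[R] = 2*n_A*n_B/(n_A+n_B) + 1 = 2*8*8/16 + 1 = 9.0000.
        Var[R] = 2*n_A*n_B*(2*n_A*n_B - n_A - n_B) / ((n_A+n_B)^2 * (n_A+n_B-1)) = 14336/3840 = 3.7333.
        SD[R] = 1.9322.
Step 4: R = E[R], so z = 0 with no continuity correction.
Step 5: Two-sided p-value via normal approximation = 2*(1 - Phi(|z|)) = 1.000000.
Step 6: alpha = 0.1. fail to reject H0.

R = 9, z = 0.0000, p = 1.000000, fail to reject H0.


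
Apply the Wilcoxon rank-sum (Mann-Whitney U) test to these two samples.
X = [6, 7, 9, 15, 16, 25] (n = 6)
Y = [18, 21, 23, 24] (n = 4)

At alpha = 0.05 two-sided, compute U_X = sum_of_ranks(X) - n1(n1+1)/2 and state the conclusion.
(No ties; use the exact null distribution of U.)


Step 1: Combine and sort all 10 observations; assign midranks.
sorted (value, group): (6,X), (7,X), (9,X), (15,X), (16,X), (18,Y), (21,Y), (23,Y), (24,Y), (25,X)
ranks: 6->1, 7->2, 9->3, 15->4, 16->5, 18->6, 21->7, 23->8, 24->9, 25->10
Step 2: Rank sum for X: R1 = 1 + 2 + 3 + 4 + 5 + 10 = 25.
Step 3: U_X = R1 - n1(n1+1)/2 = 25 - 6*7/2 = 25 - 21 = 4.
       U_Y = n1*n2 - U_X = 24 - 4 = 20.
Step 4: No ties, so the exact null distribution of U (based on enumerating the C(10,6) = 210 equally likely rank assignments) gives the two-sided p-value.
Step 5: p-value = 0.114286; compare to alpha = 0.05. fail to reject H0.

U_X = 4, p = 0.114286, fail to reject H0 at alpha = 0.05.


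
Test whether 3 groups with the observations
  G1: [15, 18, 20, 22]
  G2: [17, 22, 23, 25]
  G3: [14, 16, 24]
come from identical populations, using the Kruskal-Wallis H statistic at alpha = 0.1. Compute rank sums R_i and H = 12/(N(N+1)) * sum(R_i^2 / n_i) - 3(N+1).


Step 1: Combine all N = 11 observations and assign midranks.
sorted (value, group, rank): (14,G3,1), (15,G1,2), (16,G3,3), (17,G2,4), (18,G1,5), (20,G1,6), (22,G1,7.5), (22,G2,7.5), (23,G2,9), (24,G3,10), (25,G2,11)
Step 2: Sum ranks within each group.
R_1 = 20.5 (n_1 = 4)
R_2 = 31.5 (n_2 = 4)
R_3 = 14 (n_3 = 3)
Step 3: H = 12/(N(N+1)) * sum(R_i^2/n_i) - 3(N+1)
     = 12/(11*12) * (20.5^2/4 + 31.5^2/4 + 14^2/3) - 3*12
     = 0.090909 * 418.458 - 36
     = 2.041667.
Step 4: Ties present; correction factor C = 1 - 6/(11^3 - 11) = 0.995455. Corrected H = 2.041667 / 0.995455 = 2.050989.
Step 5: Under H0, H ~ chi^2(2); p-value = 0.358619.
Step 6: alpha = 0.1. fail to reject H0.

H = 2.0510, df = 2, p = 0.358619, fail to reject H0.


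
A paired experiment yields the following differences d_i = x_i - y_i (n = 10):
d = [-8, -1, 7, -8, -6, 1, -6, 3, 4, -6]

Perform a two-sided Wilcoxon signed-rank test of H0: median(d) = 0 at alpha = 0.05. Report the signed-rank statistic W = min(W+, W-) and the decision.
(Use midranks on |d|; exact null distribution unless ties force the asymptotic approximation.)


Step 1: Drop any zero differences (none here) and take |d_i|.
|d| = [8, 1, 7, 8, 6, 1, 6, 3, 4, 6]
Step 2: Midrank |d_i| (ties get averaged ranks).
ranks: |8|->9.5, |1|->1.5, |7|->8, |8|->9.5, |6|->6, |1|->1.5, |6|->6, |3|->3, |4|->4, |6|->6
Step 3: Attach original signs; sum ranks with positive sign and with negative sign.
W+ = 8 + 1.5 + 3 + 4 = 16.5
W- = 9.5 + 1.5 + 9.5 + 6 + 6 + 6 = 38.5
(Check: W+ + W- = 55 should equal n(n+1)/2 = 55.)
Step 4: Test statistic W = min(W+, W-) = 16.5.
Step 5: Ties in |d|, so use the tie-corrected normal approximation.
        E[W] = n(n+1)/4 = 10*11/4 = 27.5.
        Tie groups: |d|=1 (t=2), |d|=6 (t=3), |d|=8 (t=2); sum(t^3 - t) = 36.
        Var[W] = n(n+1)(2n+1)/24 - sum(t^3-t)/48 = 2310/24 - 36/48 = 95.5.
        z = (W - E[W]) / sqrt(Var[W]) = (16.5 - 27.5) / 9.7724 = -1.1256.
        Two-sided p = 2*Phi(z) = 0.260327.
Step 6: alpha = 0.05. fail to reject H0.

W+ = 16.5, W- = 38.5, W = min = 16.5, p = 0.260327, fail to reject H0.


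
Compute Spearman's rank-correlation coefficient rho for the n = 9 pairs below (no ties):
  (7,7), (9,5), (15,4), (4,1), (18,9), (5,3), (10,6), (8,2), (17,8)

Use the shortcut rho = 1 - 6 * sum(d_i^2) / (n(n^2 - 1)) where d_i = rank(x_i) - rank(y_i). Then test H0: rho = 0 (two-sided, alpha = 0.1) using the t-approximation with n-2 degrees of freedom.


Step 1: Rank x and y separately (midranks; no ties here).
rank(x): 7->3, 9->5, 15->7, 4->1, 18->9, 5->2, 10->6, 8->4, 17->8
rank(y): 7->7, 5->5, 4->4, 1->1, 9->9, 3->3, 6->6, 2->2, 8->8
Step 2: d_i = R_x(i) - R_y(i); compute d_i^2.
  (3-7)^2=16, (5-5)^2=0, (7-4)^2=9, (1-1)^2=0, (9-9)^2=0, (2-3)^2=1, (6-6)^2=0, (4-2)^2=4, (8-8)^2=0
sum(d^2) = 30.
Step 3: rho = 1 - 6*30 / (9*(9^2 - 1)) = 1 - 180/720 = 0.750000.
Step 4: Under H0, t = rho * sqrt((n-2)/(1-rho^2)) = 3.0000 ~ t(7).
Step 5: Two-sided p-value from the t-distribution with 7 df = 0.019942.
Step 6: alpha = 0.1. reject H0.

rho = 0.7500, p = 0.019942, reject H0 at alpha = 0.1.


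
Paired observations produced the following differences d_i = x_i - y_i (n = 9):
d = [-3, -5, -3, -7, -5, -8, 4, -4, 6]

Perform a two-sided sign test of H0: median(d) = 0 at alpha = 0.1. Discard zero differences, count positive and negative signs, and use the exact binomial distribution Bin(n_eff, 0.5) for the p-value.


Step 1: Discard zero differences. Original n = 9; n_eff = number of nonzero differences = 9.
Nonzero differences (with sign): -3, -5, -3, -7, -5, -8, +4, -4, +6
Step 2: Count signs: positive = 2, negative = 7.
Step 3: Under H0: P(positive) = 0.5, so the number of positives S ~ Bin(9, 0.5).
Step 4: Two-sided exact p-value = sum of Bin(9,0.5) probabilities at or below the observed probability = 0.179688.
Step 5: alpha = 0.1. fail to reject H0.

n_eff = 9, pos = 2, neg = 7, p = 0.179688, fail to reject H0.


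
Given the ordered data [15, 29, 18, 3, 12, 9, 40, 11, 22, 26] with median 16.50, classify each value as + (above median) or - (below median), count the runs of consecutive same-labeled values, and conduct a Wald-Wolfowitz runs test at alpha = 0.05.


Step 1: Compute median = 16.50; label A = above, B = below.
Labels in order: BAABBBABAA  (n_A = 5, n_B = 5)
Step 2: Count runs R = 6.
Step 3: Under H0 (random ordering), E[R] = 2*n_A*n_B/(n_A+n_B) + 1 = 2*5*5/10 + 1 = 6.0000.
        Var[R] = 2*n_A*n_B*(2*n_A*n_B - n_A - n_B) / ((n_A+n_B)^2 * (n_A+n_B-1)) = 2000/900 = 2.2222.
        SD[R] = 1.4907.
Step 4: R = E[R], so z = 0 with no continuity correction.
Step 5: Two-sided p-value via normal approximation = 2*(1 - Phi(|z|)) = 1.000000.
Step 6: alpha = 0.05. fail to reject H0.

R = 6, z = 0.0000, p = 1.000000, fail to reject H0.


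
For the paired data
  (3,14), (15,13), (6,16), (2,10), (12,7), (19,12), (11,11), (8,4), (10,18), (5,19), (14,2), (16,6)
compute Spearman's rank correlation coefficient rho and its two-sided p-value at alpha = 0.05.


Step 1: Rank x and y separately (midranks; no ties here).
rank(x): 3->2, 15->10, 6->4, 2->1, 12->8, 19->12, 11->7, 8->5, 10->6, 5->3, 14->9, 16->11
rank(y): 14->9, 13->8, 16->10, 10->5, 7->4, 12->7, 11->6, 4->2, 18->11, 19->12, 2->1, 6->3
Step 2: d_i = R_x(i) - R_y(i); compute d_i^2.
  (2-9)^2=49, (10-8)^2=4, (4-10)^2=36, (1-5)^2=16, (8-4)^2=16, (12-7)^2=25, (7-6)^2=1, (5-2)^2=9, (6-11)^2=25, (3-12)^2=81, (9-1)^2=64, (11-3)^2=64
sum(d^2) = 390.
Step 3: rho = 1 - 6*390 / (12*(12^2 - 1)) = 1 - 2340/1716 = -0.363636.
Step 4: Under H0, t = rho * sqrt((n-2)/(1-rho^2)) = -1.2344 ~ t(10).
Step 5: Two-sided p-value from the t-distribution with 10 df = 0.245265.
Step 6: alpha = 0.05. fail to reject H0.

rho = -0.3636, p = 0.245265, fail to reject H0 at alpha = 0.05.


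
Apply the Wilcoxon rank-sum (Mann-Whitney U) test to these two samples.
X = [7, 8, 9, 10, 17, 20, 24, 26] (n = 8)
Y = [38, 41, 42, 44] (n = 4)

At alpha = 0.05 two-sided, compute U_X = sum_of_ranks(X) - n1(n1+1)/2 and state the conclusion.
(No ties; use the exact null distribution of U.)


Step 1: Combine and sort all 12 observations; assign midranks.
sorted (value, group): (7,X), (8,X), (9,X), (10,X), (17,X), (20,X), (24,X), (26,X), (38,Y), (41,Y), (42,Y), (44,Y)
ranks: 7->1, 8->2, 9->3, 10->4, 17->5, 20->6, 24->7, 26->8, 38->9, 41->10, 42->11, 44->12
Step 2: Rank sum for X: R1 = 1 + 2 + 3 + 4 + 5 + 6 + 7 + 8 = 36.
Step 3: U_X = R1 - n1(n1+1)/2 = 36 - 8*9/2 = 36 - 36 = 0.
       U_Y = n1*n2 - U_X = 32 - 0 = 32.
Step 4: No ties, so the exact null distribution of U (based on enumerating the C(12,8) = 495 equally likely rank assignments) gives the two-sided p-value.
Step 5: p-value = 0.004040; compare to alpha = 0.05. reject H0.

U_X = 0, p = 0.004040, reject H0 at alpha = 0.05.


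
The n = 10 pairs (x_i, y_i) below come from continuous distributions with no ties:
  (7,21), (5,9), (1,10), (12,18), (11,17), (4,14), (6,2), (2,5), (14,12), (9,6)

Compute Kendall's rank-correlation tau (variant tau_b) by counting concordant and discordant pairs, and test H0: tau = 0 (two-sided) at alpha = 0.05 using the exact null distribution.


Step 1: Enumerate the 45 unordered pairs (i,j) with i<j and classify each by sign(x_j-x_i) * sign(y_j-y_i).
  (1,2):dx=-2,dy=-12->C; (1,3):dx=-6,dy=-11->C; (1,4):dx=+5,dy=-3->D; (1,5):dx=+4,dy=-4->D
  (1,6):dx=-3,dy=-7->C; (1,7):dx=-1,dy=-19->C; (1,8):dx=-5,dy=-16->C; (1,9):dx=+7,dy=-9->D
  (1,10):dx=+2,dy=-15->D; (2,3):dx=-4,dy=+1->D; (2,4):dx=+7,dy=+9->C; (2,5):dx=+6,dy=+8->C
  (2,6):dx=-1,dy=+5->D; (2,7):dx=+1,dy=-7->D; (2,8):dx=-3,dy=-4->C; (2,9):dx=+9,dy=+3->C
  (2,10):dx=+4,dy=-3->D; (3,4):dx=+11,dy=+8->C; (3,5):dx=+10,dy=+7->C; (3,6):dx=+3,dy=+4->C
  (3,7):dx=+5,dy=-8->D; (3,8):dx=+1,dy=-5->D; (3,9):dx=+13,dy=+2->C; (3,10):dx=+8,dy=-4->D
  (4,5):dx=-1,dy=-1->C; (4,6):dx=-8,dy=-4->C; (4,7):dx=-6,dy=-16->C; (4,8):dx=-10,dy=-13->C
  (4,9):dx=+2,dy=-6->D; (4,10):dx=-3,dy=-12->C; (5,6):dx=-7,dy=-3->C; (5,7):dx=-5,dy=-15->C
  (5,8):dx=-9,dy=-12->C; (5,9):dx=+3,dy=-5->D; (5,10):dx=-2,dy=-11->C; (6,7):dx=+2,dy=-12->D
  (6,8):dx=-2,dy=-9->C; (6,9):dx=+10,dy=-2->D; (6,10):dx=+5,dy=-8->D; (7,8):dx=-4,dy=+3->D
  (7,9):dx=+8,dy=+10->C; (7,10):dx=+3,dy=+4->C; (8,9):dx=+12,dy=+7->C; (8,10):dx=+7,dy=+1->C
  (9,10):dx=-5,dy=-6->C
Step 2: C = 28, D = 17, total pairs = 45.
Step 3: tau = (C - D)/(n(n-1)/2) = (28 - 17)/45 = 0.244444.
Step 4: Exact two-sided p-value (enumerate n! = 3628800 permutations of y under H0): p = 0.380720.
Step 5: alpha = 0.05. fail to reject H0.

tau_b = 0.2444 (C=28, D=17), p = 0.380720, fail to reject H0.


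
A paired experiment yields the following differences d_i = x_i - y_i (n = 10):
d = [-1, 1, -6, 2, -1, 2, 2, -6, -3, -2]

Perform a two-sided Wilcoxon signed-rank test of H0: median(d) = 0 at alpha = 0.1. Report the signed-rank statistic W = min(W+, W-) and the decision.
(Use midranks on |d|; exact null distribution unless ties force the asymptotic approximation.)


Step 1: Drop any zero differences (none here) and take |d_i|.
|d| = [1, 1, 6, 2, 1, 2, 2, 6, 3, 2]
Step 2: Midrank |d_i| (ties get averaged ranks).
ranks: |1|->2, |1|->2, |6|->9.5, |2|->5.5, |1|->2, |2|->5.5, |2|->5.5, |6|->9.5, |3|->8, |2|->5.5
Step 3: Attach original signs; sum ranks with positive sign and with negative sign.
W+ = 2 + 5.5 + 5.5 + 5.5 = 18.5
W- = 2 + 9.5 + 2 + 9.5 + 8 + 5.5 = 36.5
(Check: W+ + W- = 55 should equal n(n+1)/2 = 55.)
Step 4: Test statistic W = min(W+, W-) = 18.5.
Step 5: Ties in |d|, so use the tie-corrected normal approximation.
        E[W] = n(n+1)/4 = 10*11/4 = 27.5.
        Tie groups: |d|=1 (t=3), |d|=2 (t=4), |d|=6 (t=2); sum(t^3 - t) = 90.
        Var[W] = n(n+1)(2n+1)/24 - sum(t^3-t)/48 = 2310/24 - 90/48 = 94.375.
        z = (W - E[W]) / sqrt(Var[W]) = (18.5 - 27.5) / 9.7147 = -0.9264.
        Two-sided p = 2*Phi(z) = 0.354221.
Step 6: alpha = 0.1. fail to reject H0.

W+ = 18.5, W- = 36.5, W = min = 18.5, p = 0.354221, fail to reject H0.


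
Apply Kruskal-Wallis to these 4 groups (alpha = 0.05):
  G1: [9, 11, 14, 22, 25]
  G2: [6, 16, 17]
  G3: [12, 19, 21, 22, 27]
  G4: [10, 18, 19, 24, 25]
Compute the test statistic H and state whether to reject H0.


Step 1: Combine all N = 18 observations and assign midranks.
sorted (value, group, rank): (6,G2,1), (9,G1,2), (10,G4,3), (11,G1,4), (12,G3,5), (14,G1,6), (16,G2,7), (17,G2,8), (18,G4,9), (19,G3,10.5), (19,G4,10.5), (21,G3,12), (22,G1,13.5), (22,G3,13.5), (24,G4,15), (25,G1,16.5), (25,G4,16.5), (27,G3,18)
Step 2: Sum ranks within each group.
R_1 = 42 (n_1 = 5)
R_2 = 16 (n_2 = 3)
R_3 = 59 (n_3 = 5)
R_4 = 54 (n_4 = 5)
Step 3: H = 12/(N(N+1)) * sum(R_i^2/n_i) - 3(N+1)
     = 12/(18*19) * (42^2/5 + 16^2/3 + 59^2/5 + 54^2/5) - 3*19
     = 0.035088 * 1717.53 - 57
     = 3.264327.
Step 4: Ties present; correction factor C = 1 - 18/(18^3 - 18) = 0.996904. Corrected H = 3.264327 / 0.996904 = 3.274465.
Step 5: Under H0, H ~ chi^2(3); p-value = 0.351212.
Step 6: alpha = 0.05. fail to reject H0.

H = 3.2745, df = 3, p = 0.351212, fail to reject H0.
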